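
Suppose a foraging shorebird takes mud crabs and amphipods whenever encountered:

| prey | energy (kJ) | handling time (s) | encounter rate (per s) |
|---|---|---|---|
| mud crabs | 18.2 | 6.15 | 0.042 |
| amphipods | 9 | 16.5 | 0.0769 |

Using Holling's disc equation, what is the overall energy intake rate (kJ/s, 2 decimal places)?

0.58 kJ/s

R = Σλ_iE_i / (1 + Σλ_ih_i)
Numerator: 0.042×18.2 + 0.0769×9 = 1.456
Denominator: 1 + 0.042×6.15 + 0.0769×16.5 = 2.527
R = 1.456/2.527 = 0.5763 kJ/s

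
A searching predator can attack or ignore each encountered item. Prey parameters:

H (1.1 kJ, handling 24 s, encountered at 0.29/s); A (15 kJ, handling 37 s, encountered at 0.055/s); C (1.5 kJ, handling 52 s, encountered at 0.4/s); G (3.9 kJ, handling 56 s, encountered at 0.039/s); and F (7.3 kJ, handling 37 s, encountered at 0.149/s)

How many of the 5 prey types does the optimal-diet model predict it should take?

Profitabilities (E/h, kJ/s): A 0.405, F 0.197, G 0.0696, H 0.0458, C 0.0288. Add prey in this order while the next type's profitability exceeds the intake rate on those already taken.
Rate on top 1: 0.2718. F: 0.197 < 0.2718 → exclude; stop.
Optimal diet: A — 1 of 5 types.

1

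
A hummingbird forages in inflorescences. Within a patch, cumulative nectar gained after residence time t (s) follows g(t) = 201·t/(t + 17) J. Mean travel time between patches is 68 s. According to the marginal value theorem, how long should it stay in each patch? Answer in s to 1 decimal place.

34.0 s

By the marginal value theorem, leave when the instantaneous gain rate g'(t) equals the habitat-wide average g(t)/(T + t).
g'(t) = 201·17/(t + 17)². Setting 201·17/(t+17)² = 201t/[(t+17)(68+t)] gives 17(68+t) = t(t+17), so t² = 17×68 = 1156.
t* = √1156 = 34 s.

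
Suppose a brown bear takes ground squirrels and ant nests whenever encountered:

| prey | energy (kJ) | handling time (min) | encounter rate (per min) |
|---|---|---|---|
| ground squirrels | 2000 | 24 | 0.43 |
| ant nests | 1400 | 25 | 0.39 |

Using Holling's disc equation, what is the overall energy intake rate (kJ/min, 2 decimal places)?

66.73 kJ/min

Energy encountered per unit search time: 0.43×2000 + 0.39×1400 = 1406 kJ/min.
Handling time per unit search time: 0.43×24 + 0.39×25 = 20.07.
Rate = 1406/(1 + 20.07) = 66.73 kJ/min.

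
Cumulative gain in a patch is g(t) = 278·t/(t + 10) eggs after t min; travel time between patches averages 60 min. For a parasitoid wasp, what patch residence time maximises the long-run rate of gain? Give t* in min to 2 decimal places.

Maximise g(t)/(T+t): set derivative to zero → g'(t)(T+t) = g(t).
g'(t) = 278·10/(t + 10)². Setting 278·10/(t+10)² = 278t/[(t+10)(60+t)] gives 10(60+t) = t(t+10), so t² = 10×60 = 600.
t* = √600 = 24.49 min.

24.49 min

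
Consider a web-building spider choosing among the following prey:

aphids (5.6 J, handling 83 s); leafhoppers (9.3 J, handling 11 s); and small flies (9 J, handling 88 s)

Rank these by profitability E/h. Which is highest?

In descending order of E/h:
leafhoppers: 9.3/11 = 0.845 J/s
small flies: 9/88 = 0.102 J/s
aphids: 5.6/83 = 0.0675 J/s

leafhoppers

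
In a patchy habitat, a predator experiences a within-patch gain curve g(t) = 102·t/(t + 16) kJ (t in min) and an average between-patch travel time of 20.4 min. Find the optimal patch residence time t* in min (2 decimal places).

Maximise g(t)/(T+t): set derivative to zero → g'(t)(T+t) = g(t).
g'(t) = 102·16/(t + 16)². Setting 102·16/(t+16)² = 102t/[(t+16)(20.4+t)] gives 16(20.4+t) = t(t+16), so t² = 16×20.4 = 326.4.
t* = √326.4 = 18.07 min.

18.07 min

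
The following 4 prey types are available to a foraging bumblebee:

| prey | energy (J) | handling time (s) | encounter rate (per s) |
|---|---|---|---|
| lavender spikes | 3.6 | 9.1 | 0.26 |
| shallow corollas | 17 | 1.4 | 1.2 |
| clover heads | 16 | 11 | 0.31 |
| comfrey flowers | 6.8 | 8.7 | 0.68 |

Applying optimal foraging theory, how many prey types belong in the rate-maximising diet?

E/h in descending order: shallow corollas 12.1, clover heads 1.45, comfrey flowers 0.782, lavender spikes 0.396 J/s. The optimal diet is the largest prefix of this list for which every included type satisfies E_i/h_i > R on the types above it.
Rate on top 1: 7.612. clover heads: 1.45 < 7.612 → exclude; stop.
Optimal diet: shallow corollas — 1 of 4 types.

1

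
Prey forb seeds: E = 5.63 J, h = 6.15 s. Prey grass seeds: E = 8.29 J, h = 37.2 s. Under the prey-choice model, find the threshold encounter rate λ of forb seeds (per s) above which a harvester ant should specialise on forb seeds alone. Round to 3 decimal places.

0.052 per s

Drop grass seeds once their profitability E₂/h₂ falls below the rate achievable on forb seeds alone: E₂/h₂ = λE₁/(1 + λh₁).
Solve for λ: λE₁h₂ = E₂(1 + λh₁) → λ(E₁h₂ − E₂h₁) = E₂ → λ = E₂/(E₁h₂ − E₂h₁).
λ = 8.29/(5.63×37.2 − 8.29×6.15) = 8.29/158.5 = 0.05232 per s.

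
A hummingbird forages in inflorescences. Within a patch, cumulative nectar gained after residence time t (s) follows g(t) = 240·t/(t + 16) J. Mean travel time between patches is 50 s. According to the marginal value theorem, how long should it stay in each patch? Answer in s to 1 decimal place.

By the marginal value theorem, leave when the instantaneous gain rate g'(t) equals the habitat-wide average g(t)/(T + t).
g'(t) = 240·16/(t + 16)². Setting 240·16/(t+16)² = 240t/[(t+16)(50+t)] gives 16(50+t) = t(t+16), so t² = 16×50 = 800.
t* = √800 = 28.28 s.

28.3 s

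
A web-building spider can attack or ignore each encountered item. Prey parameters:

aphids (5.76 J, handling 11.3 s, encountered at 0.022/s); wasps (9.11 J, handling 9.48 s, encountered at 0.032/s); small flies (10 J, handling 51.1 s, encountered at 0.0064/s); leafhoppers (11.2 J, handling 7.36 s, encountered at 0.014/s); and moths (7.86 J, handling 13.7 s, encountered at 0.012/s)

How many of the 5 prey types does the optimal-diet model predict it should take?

4

E/h in descending order: leafhoppers 1.52, wasps 0.961, moths 0.574, aphids 0.51, small flies 0.196 J/s. The optimal diet is the largest prefix of this list for which every included type satisfies E_i/h_i > R on the types above it.
Rate on top 1: 0.1422. wasps: 0.961 > 0.1422 → include.
Rate on top 2: 0.3188. moths: 0.574 > 0.3188 → include.
Rate on top 3: 0.3455. aphids: 0.51 > 0.3455 → include.
Rate on top 4: 0.3679. small flies: 0.196 < 0.3679 → exclude; stop.
Optimal diet: leafhoppers, wasps, moths, aphids — 4 of 5 types.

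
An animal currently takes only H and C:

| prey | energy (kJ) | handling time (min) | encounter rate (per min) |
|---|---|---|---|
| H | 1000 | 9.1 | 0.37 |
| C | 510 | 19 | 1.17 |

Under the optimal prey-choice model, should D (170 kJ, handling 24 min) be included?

Intake rate on the current diet: R = (0.37×1000 + 1.17×510) / (1 + 0.37×9.1 + 1.17×19) = 966.7/26.6 = 36.35 kJ/min.
Profitability of D: 170/24 = 7.083 kJ/min.
7.083 < 36.35, so adding D would lower the average — exclude it.

No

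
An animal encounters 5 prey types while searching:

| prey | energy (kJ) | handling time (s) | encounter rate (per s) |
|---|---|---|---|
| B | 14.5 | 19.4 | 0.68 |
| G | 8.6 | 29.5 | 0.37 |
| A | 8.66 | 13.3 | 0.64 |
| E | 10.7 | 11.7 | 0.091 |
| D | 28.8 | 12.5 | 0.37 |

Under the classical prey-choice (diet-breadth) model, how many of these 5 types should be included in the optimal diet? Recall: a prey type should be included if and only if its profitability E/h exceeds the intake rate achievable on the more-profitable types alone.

Rank by E/h (kJ/s): D 2.3, E 0.915, B 0.747, A 0.651, G 0.292. Include each in turn until the next type's E/h falls below the running intake rate.
Rate on top 1: 1.894. E: 0.915 < 1.894 → exclude; stop.
Optimal diet: D — 1 of 5 types.

1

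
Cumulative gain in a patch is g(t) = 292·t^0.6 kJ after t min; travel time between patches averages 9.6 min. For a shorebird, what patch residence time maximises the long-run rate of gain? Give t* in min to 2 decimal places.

By the marginal value theorem, leave when the instantaneous gain rate g'(t) equals the habitat-wide average g(t)/(T + t).
g'(t) = 0.6·292·t^-0.4. Setting 0.6·292·t^-0.4 = 292·t^0.6/(9.6+t) gives 0.6(9.6+t) = t, so 0.40·t = 0.6×9.6.
t* = 0.6×9.6/0.40 = 14.4 min.

14.40 min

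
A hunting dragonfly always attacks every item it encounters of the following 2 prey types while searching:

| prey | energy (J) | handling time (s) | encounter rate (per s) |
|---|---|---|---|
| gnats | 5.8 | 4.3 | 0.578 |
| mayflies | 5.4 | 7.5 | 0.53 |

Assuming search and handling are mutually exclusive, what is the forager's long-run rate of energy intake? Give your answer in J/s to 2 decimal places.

0.83 J/s

R = (0.578×5.8 + 0.53×5.4) / (1 + 0.578×4.3 + 0.53×7.5) = 6.214/7.46 = 0.833 J/s.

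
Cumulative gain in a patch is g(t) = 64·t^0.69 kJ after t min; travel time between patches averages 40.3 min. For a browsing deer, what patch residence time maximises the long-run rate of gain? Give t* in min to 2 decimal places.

Optimal t* satisfies g'(t*) = g(t*)/(T + t*).
g'(t) = 0.69·64·t^-0.31. Setting 0.69·64·t^-0.31 = 64·t^0.69/(40.3+t) gives 0.69(40.3+t) = t, so 0.31·t = 0.69×40.3.
t* = 0.69×40.3/0.31 = 89.7 min.

89.70 min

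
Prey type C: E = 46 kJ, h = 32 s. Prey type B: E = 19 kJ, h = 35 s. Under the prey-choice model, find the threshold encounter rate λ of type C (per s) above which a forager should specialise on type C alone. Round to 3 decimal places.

At the threshold, the rate on type C alone equals the profitability of type B: λ·46/(1 + λ·32) = 19/35 = 0.5429.
Rearranging, λ(46 − 0.5429×32) = 0.5429, so λ = 0.5429/28.63 = 0.01896 per s.

0.019 per s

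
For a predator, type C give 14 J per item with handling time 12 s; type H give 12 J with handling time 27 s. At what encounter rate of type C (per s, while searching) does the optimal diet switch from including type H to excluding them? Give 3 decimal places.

At the threshold, the rate on type C alone equals the profitability of type H: λ·14/(1 + λ·12) = 12/27 = 0.4444.
Rearranging, λ(14 − 0.4444×12) = 0.4444, so λ = 0.4444/8.667 = 0.05128 per s.

0.051 per s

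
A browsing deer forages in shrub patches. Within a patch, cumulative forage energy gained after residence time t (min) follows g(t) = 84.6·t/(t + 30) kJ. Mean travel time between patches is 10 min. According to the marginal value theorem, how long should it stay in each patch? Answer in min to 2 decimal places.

17.32 min

Optimal t* satisfies g'(t*) = g(t*)/(T + t*).
g'(t) = 84.6·30/(t + 30)². Setting 84.6·30/(t+30)² = 84.6t/[(t+30)(10+t)] gives 30(10+t) = t(t+30), so t² = 30×10 = 300.
t* = √300 = 17.32 min.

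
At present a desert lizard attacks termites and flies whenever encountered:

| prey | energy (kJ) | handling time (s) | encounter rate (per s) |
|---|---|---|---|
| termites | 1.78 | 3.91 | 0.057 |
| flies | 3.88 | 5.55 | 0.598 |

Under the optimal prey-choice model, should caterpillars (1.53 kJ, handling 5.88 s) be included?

No

On termites and flies alone, R = ΣλE/(1+Σλh) = 2.422/4.542 = 0.5332 kJ/s.
Profitability of caterpillars: 1.53/5.88 = 0.2602 kJ/s.
0.2602 < 0.5332, so adding caterpillars would lower the average — exclude it.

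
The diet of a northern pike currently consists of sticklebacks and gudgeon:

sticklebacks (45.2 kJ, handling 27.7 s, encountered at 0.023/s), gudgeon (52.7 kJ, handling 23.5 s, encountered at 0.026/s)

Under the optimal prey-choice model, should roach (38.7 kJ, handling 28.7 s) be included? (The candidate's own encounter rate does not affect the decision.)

Yes

On sticklebacks and gudgeon alone, R = ΣλE/(1+Σλh) = 2.41/2.248 = 1.072 kJ/s.
Profitability of roach: 38.7/28.7 = 1.348 kJ/s.
1.348 > 1.072, so adding roach raises the average — include it.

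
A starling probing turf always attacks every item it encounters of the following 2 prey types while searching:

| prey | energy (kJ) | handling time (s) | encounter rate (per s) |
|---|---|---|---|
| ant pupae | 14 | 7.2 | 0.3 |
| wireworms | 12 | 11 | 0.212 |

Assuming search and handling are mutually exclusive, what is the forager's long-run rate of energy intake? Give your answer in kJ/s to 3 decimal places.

1.228 kJ/s

Energy encountered per unit search time: 0.3×14 + 0.212×12 = 6.744 kJ/s.
Handling time per unit search time: 0.3×7.2 + 0.212×11 = 4.492.
Rate = 6.744/(1 + 4.492) = 1.228 kJ/s.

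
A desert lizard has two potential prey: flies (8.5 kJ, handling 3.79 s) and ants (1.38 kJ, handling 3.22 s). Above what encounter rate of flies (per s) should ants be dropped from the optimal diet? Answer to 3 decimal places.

0.062 per s

Drop ants once their profitability E₂/h₂ falls below the rate achievable on flies alone: E₂/h₂ = λE₁/(1 + λh₁).
Solve for λ: λE₁h₂ = E₂(1 + λh₁) → λ(E₁h₂ − E₂h₁) = E₂ → λ = E₂/(E₁h₂ − E₂h₁).
λ = 1.38/(8.5×3.22 − 1.38×3.79) = 1.38/22.14 = 0.06233 per s.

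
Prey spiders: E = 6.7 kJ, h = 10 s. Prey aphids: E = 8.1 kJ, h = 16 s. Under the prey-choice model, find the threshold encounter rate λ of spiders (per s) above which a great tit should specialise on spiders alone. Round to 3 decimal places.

0.309 per s

The zero-one rule: include aphids iff E₂/h₂ > λE₁/(1+λh₁). Equality gives the switch point.
λE₁h₂ = E₂ + λE₂h₁ ⇒ λ = E₂/(E₁h₂ − E₂h₁) = 8.1/(107.2 − 81) = 0.3092 per s.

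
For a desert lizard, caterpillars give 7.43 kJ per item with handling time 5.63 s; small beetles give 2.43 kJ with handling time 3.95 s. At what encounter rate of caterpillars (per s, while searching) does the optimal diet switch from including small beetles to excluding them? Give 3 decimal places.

Drop small beetles once their profitability E₂/h₂ falls below the rate achievable on caterpillars alone: E₂/h₂ = λE₁/(1 + λh₁).
Solve for λ: λE₁h₂ = E₂(1 + λh₁) → λ(E₁h₂ − E₂h₁) = E₂ → λ = E₂/(E₁h₂ − E₂h₁).
λ = 2.43/(7.43×3.95 − 2.43×5.63) = 2.43/15.67 = 0.1551 per s.

0.155 per s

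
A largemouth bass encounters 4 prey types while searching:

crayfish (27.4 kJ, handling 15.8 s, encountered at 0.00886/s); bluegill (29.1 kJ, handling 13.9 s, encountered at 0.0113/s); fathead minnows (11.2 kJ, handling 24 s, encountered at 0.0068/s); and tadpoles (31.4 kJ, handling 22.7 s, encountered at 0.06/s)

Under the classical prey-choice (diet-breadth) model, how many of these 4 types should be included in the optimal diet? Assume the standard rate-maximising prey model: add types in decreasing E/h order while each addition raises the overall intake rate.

3

Profitabilities (E/h, kJ/s): bluegill 2.09, crayfish 1.73, tadpoles 1.38, fathead minnows 0.467. Add prey in this order while the next type's profitability exceeds the intake rate on those already taken.
Rate on top 1: 0.2842. crayfish: 1.73 > 0.2842 → include.
Rate on top 2: 0.4407. tadpoles: 1.38 > 0.4407 → include.
Rate on top 3: 0.9235. fathead minnows: 0.467 < 0.9235 → exclude; stop.
Optimal diet: bluegill, crayfish, tadpoles — 3 of 4 types.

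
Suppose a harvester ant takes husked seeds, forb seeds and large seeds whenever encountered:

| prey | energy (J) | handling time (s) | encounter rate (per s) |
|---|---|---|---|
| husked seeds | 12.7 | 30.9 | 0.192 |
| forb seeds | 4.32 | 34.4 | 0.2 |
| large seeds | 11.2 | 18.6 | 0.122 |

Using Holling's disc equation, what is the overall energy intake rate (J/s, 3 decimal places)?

0.290 J/s

R = (0.192×12.7 + 0.2×4.32 + 0.122×11.2) / (1 + 0.192×30.9 + 0.2×34.4 + 0.122×18.6) = 4.669/16.08 = 0.2903 J/s.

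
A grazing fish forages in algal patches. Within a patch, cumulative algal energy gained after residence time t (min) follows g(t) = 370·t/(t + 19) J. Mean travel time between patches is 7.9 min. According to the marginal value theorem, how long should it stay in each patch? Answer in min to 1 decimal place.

Maximise g(t)/(T+t): set derivative to zero → g'(t)(T+t) = g(t).
g'(t) = 370·19/(t + 19)². Setting 370·19/(t+19)² = 370t/[(t+19)(7.9+t)] gives 19(7.9+t) = t(t+19), so t² = 19×7.9 = 150.1.
t* = √150.1 = 12.25 min.

12.3 min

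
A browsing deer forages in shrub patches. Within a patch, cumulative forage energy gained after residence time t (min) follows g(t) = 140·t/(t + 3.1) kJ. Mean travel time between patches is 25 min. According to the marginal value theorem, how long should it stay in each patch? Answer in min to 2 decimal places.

8.80 min

Maximise g(t)/(T+t): set derivative to zero → g'(t)(T+t) = g(t).
g'(t) = 140·3.1/(t + 3.1)². Setting 140·3.1/(t+3.1)² = 140t/[(t+3.1)(25+t)] gives 3.1(25+t) = t(t+3.1), so t² = 3.1×25 = 77.5.
t* = √77.5 = 8.803 min.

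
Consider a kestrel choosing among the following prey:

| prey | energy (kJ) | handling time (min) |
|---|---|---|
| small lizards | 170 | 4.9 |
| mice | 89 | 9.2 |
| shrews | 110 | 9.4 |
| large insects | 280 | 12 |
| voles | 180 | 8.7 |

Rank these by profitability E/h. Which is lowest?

In descending order of E/h:
small lizards: 170/4.9 = 34.7 kJ/min
large insects: 280/12 = 23.3 kJ/min
voles: 180/8.7 = 20.7 kJ/min
shrews: 110/9.4 = 11.7 kJ/min
mice: 89/9.2 = 9.67 kJ/min

mice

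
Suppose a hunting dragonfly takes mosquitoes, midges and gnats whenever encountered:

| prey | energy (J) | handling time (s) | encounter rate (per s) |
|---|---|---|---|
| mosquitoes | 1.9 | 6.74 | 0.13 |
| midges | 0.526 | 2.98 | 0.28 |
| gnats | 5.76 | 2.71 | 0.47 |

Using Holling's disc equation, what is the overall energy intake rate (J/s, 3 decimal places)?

R = (0.13×1.9 + 0.28×0.526 + 0.47×5.76) / (1 + 0.13×6.74 + 0.28×2.98 + 0.47×2.71) = 3.101/3.984 = 0.7784 J/s.

0.778 J/s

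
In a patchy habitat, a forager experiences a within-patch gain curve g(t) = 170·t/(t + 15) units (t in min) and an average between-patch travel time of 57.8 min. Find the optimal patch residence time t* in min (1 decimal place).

29.4 min

Maximise g(t)/(T+t): set derivative to zero → g'(t)(T+t) = g(t).
g'(t) = 170·15/(t + 15)². Setting 170·15/(t+15)² = 170t/[(t+15)(57.8+t)] gives 15(57.8+t) = t(t+15), so t² = 15×57.8 = 867.
t* = √867 = 29.44 min.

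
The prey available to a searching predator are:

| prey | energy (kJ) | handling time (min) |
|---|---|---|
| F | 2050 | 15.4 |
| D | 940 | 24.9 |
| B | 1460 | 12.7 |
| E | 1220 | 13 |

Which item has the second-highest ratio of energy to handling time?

Profitability E/h (kJ/min): F = 2050/15.4 = 133, D = 940/24.9 = 37.8, B = 1460/12.7 = 115, E = 1220/13 = 93.8.
Ranked: F > B > E > D.

B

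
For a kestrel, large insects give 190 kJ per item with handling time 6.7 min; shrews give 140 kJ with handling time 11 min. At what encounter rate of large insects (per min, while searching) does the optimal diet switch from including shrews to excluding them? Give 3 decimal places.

Drop shrews once their profitability E₂/h₂ falls below the rate achievable on large insects alone: E₂/h₂ = λE₁/(1 + λh₁).
Solve for λ: λE₁h₂ = E₂(1 + λh₁) → λ(E₁h₂ − E₂h₁) = E₂ → λ = E₂/(E₁h₂ − E₂h₁).
λ = 140/(190×11 − 140×6.7) = 140/1152 = 0.1215 per min.

0.122 per min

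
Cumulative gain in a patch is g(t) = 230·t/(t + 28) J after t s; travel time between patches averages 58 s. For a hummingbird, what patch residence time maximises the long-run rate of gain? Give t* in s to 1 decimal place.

Maximise g(t)/(T+t): set derivative to zero → g'(t)(T+t) = g(t).
g'(t) = 230·28/(t + 28)². Setting 230·28/(t+28)² = 230t/[(t+28)(58+t)] gives 28(58+t) = t(t+28), so t² = 28×58 = 1624.
t* = √1624 = 40.3 s.

40.3 s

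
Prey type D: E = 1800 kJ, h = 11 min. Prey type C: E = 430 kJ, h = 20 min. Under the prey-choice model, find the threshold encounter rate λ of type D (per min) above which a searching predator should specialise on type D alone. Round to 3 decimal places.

The zero-one rule: include type C iff E₂/h₂ > λE₁/(1+λh₁). Equality gives the switch point.
λE₁h₂ = E₂ + λE₂h₁ ⇒ λ = E₂/(E₁h₂ − E₂h₁) = 430/(3.6e+04 − 4730) = 0.01375 per min.

0.014 per min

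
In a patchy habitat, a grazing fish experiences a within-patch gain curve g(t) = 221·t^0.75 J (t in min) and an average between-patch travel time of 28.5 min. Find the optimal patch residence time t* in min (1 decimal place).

Optimal t* satisfies g'(t*) = g(t*)/(T + t*).
g'(t) = 0.75·221·t^-0.25. Setting 0.75·221·t^-0.25 = 221·t^0.75/(28.5+t) gives 0.75(28.5+t) = t, so 0.25·t = 0.75×28.5.
t* = 0.75×28.5/0.25 = 85.5 min.

85.5 min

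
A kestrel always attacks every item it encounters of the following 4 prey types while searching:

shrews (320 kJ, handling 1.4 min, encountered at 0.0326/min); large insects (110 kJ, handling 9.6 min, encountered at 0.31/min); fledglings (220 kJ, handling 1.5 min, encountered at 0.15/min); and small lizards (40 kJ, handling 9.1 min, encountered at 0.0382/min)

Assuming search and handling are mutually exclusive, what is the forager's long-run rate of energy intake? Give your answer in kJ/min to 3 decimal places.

17.208 kJ/min

R = Σλ_iE_i / (1 + Σλ_ih_i)
Numerator: 0.0326×320 + 0.31×110 + 0.15×220 + 0.0382×40 = 79.06
Denominator: 1 + 0.0326×1.4 + 0.31×9.6 + 0.15×1.5 + 0.0382×9.1 = 4.594
R = 79.06/4.594 = 17.21 kJ/min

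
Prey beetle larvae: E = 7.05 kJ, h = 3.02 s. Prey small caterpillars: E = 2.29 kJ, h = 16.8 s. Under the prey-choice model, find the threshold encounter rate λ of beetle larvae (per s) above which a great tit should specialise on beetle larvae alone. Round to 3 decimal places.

Drop small caterpillars once their profitability E₂/h₂ falls below the rate achievable on beetle larvae alone: E₂/h₂ = λE₁/(1 + λh₁).
Solve for λ: λE₁h₂ = E₂(1 + λh₁) → λ(E₁h₂ − E₂h₁) = E₂ → λ = E₂/(E₁h₂ − E₂h₁).
λ = 2.29/(7.05×16.8 − 2.29×3.02) = 2.29/111.5 = 0.02053 per s.

0.021 per s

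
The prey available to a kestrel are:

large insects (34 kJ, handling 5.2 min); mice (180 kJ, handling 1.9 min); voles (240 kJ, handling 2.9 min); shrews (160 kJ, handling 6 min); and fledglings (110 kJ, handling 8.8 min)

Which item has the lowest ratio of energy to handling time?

large insects

Profitability E/h (kJ/min): large insects = 34/5.2 = 6.54, mice = 180/1.9 = 94.7, voles = 240/2.9 = 82.8, shrews = 160/6 = 26.7, fledglings = 110/8.8 = 12.5.
Ranked: mice > voles > shrews > fledglings > large insects.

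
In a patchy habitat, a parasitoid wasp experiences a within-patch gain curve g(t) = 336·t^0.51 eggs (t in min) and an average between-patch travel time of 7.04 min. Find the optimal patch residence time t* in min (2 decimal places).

7.33 min

Maximise g(t)/(T+t): set derivative to zero → g'(t)(T+t) = g(t).
g'(t) = 0.51·336·t^-0.49. Setting 0.51·336·t^-0.49 = 336·t^0.51/(7.04+t) gives 0.51(7.04+t) = t, so 0.49·t = 0.51×7.04.
t* = 0.51×7.04/0.49 = 7.327 min.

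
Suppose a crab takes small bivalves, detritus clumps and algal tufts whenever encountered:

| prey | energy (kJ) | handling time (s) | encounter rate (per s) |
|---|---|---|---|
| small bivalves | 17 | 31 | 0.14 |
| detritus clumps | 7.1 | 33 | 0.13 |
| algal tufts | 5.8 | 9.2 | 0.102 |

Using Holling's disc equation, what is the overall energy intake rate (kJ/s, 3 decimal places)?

R = Σλ_iE_i / (1 + Σλ_ih_i)
Numerator: 0.14×17 + 0.13×7.1 + 0.102×5.8 = 3.895
Denominator: 1 + 0.14×31 + 0.13×33 + 0.102×9.2 = 10.57
R = 3.895/10.57 = 0.3685 kJ/s

0.369 kJ/s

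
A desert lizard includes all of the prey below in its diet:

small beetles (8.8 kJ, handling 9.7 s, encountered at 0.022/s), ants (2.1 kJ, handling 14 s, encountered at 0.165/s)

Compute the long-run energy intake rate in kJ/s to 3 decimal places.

0.153 kJ/s

Energy encountered per unit search time: 0.022×8.8 + 0.165×2.1 = 0.5401 kJ/s.
Handling time per unit search time: 0.022×9.7 + 0.165×14 = 2.523.
Rate = 0.5401/(1 + 2.523) = 0.1533 kJ/s.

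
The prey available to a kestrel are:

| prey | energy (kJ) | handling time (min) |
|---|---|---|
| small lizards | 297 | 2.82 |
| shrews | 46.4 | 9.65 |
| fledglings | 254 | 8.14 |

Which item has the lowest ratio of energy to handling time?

In descending order of E/h:
small lizards: 297/2.82 = 105 kJ/min
fledglings: 254/8.14 = 31.2 kJ/min
shrews: 46.4/9.65 = 4.81 kJ/min

shrews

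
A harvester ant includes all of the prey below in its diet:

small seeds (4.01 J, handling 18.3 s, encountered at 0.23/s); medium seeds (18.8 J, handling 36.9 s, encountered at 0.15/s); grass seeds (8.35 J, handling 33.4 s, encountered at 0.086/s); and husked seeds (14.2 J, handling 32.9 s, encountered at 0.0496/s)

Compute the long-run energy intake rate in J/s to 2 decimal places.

0.34 J/s

R = (0.23×4.01 + 0.15×18.8 + 0.086×8.35 + 0.0496×14.2) / (1 + 0.23×18.3 + 0.15×36.9 + 0.086×33.4 + 0.0496×32.9) = 5.165/15.25 = 0.3387 J/s.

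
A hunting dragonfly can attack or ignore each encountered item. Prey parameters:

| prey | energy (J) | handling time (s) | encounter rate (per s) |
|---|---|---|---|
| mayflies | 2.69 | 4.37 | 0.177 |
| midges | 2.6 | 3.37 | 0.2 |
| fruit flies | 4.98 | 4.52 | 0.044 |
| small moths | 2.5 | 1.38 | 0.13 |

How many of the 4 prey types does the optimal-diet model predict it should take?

Rank by E/h (J/s): small moths 1.81, fruit flies 1.1, midges 0.772, mayflies 0.616. Include each in turn until the next type's E/h falls below the running intake rate.
Rate on top 1: 0.2756. fruit flies: 1.1 > 0.2756 → include.
Rate on top 2: 0.3948. midges: 0.772 > 0.3948 → include.
Rate on top 3: 0.5185. mayflies: 0.616 > 0.5185 → include.
Optimal diet: small moths, fruit flies, midges, mayflies — 4 of 4 types.

4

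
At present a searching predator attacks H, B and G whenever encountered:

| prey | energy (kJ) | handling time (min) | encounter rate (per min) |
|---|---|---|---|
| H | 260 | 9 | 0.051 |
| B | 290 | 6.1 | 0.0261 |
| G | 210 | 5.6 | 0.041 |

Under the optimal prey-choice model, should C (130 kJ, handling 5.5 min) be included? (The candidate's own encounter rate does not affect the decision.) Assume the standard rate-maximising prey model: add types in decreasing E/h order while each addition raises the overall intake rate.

Intake rate on the current diet: R = (0.051×260 + 0.0261×290 + 0.041×210) / (1 + 0.051×9 + 0.0261×6.1 + 0.041×5.6) = 29.44/1.848 = 15.93 kJ/min.
C: E/h = 130/5.5 = 23.64 kJ/min.
23.64 > 15.93, so adding C raises the average — include it.

Yes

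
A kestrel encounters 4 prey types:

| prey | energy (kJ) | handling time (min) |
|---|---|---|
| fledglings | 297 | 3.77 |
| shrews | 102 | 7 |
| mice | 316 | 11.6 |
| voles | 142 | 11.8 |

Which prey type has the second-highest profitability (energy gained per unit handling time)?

mice

In descending order of E/h:
fledglings: 297/3.77 = 78.8 kJ/min
mice: 316/11.6 = 27.2 kJ/min
shrews: 102/7 = 14.6 kJ/min
voles: 142/11.8 = 12 kJ/min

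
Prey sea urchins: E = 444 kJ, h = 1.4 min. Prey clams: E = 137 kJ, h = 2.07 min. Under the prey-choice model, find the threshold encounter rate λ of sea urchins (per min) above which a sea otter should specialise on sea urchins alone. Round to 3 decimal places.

The zero-one rule: include clams iff E₂/h₂ > λE₁/(1+λh₁). Equality gives the switch point.
λE₁h₂ = E₂ + λE₂h₁ ⇒ λ = E₂/(E₁h₂ − E₂h₁) = 137/(919.1 − 191.8) = 0.1884 per min.

0.188 per min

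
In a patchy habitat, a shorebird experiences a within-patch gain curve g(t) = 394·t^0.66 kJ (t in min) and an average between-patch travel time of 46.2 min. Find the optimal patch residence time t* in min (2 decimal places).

89.68 min

By the marginal value theorem, leave when the instantaneous gain rate g'(t) equals the habitat-wide average g(t)/(T + t).
g'(t) = 0.66·394·t^-0.34. Setting 0.66·394·t^-0.34 = 394·t^0.66/(46.2+t) gives 0.66(46.2+t) = t, so 0.34·t = 0.66×46.2.
t* = 0.66×46.2/0.34 = 89.68 min.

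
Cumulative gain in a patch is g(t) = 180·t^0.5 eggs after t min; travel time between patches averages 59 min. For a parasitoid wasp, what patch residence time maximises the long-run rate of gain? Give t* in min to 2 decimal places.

By the marginal value theorem, leave when the instantaneous gain rate g'(t) equals the habitat-wide average g(t)/(T + t).
g'(t) = 0.5·180·t^-0.5. Setting 0.5·180·t^-0.5 = 180·t^0.5/(59+t) gives 0.5(59+t) = t, so 0.50·t = 0.5×59.
t* = 0.5×59/0.50 = 59 min.

59.00 min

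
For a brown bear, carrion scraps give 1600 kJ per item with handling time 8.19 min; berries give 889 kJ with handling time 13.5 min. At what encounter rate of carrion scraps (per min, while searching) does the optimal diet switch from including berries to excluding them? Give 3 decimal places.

0.062 per min

Drop berries once their profitability E₂/h₂ falls below the rate achievable on carrion scraps alone: E₂/h₂ = λE₁/(1 + λh₁).
Solve for λ: λE₁h₂ = E₂(1 + λh₁) → λ(E₁h₂ − E₂h₁) = E₂ → λ = E₂/(E₁h₂ − E₂h₁).
λ = 889/(1600×13.5 − 889×8.19) = 889/1.432e+04 = 0.06208 per min.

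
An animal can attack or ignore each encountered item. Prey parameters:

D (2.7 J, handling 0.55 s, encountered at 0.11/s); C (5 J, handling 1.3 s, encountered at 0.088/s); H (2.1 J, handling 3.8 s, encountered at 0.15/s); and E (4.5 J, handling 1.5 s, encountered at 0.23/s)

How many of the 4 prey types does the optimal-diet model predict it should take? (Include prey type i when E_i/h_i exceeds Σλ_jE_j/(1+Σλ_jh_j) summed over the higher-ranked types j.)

Rank by E/h (J/s): D 4.91, C 3.85, E 3, H 0.553. Include each in turn until the next type's E/h falls below the running intake rate.
Rate on top 1: 0.2801. C: 3.85 > 0.2801 → include.
Rate on top 2: 0.6273. E: 3 > 0.6273 → include.
Rate on top 3: 1.166. H: 0.553 < 1.166 → exclude; stop.
Optimal diet: D, C, E — 3 of 4 types.

3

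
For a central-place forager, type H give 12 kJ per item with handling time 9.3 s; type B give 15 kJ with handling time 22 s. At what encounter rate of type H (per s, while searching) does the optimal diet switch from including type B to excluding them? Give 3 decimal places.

At the threshold, the rate on type H alone equals the profitability of type B: λ·12/(1 + λ·9.3) = 15/22 = 0.6818.
Rearranging, λ(12 − 0.6818×9.3) = 0.6818, so λ = 0.6818/5.659 = 0.1205 per s.

0.120 per s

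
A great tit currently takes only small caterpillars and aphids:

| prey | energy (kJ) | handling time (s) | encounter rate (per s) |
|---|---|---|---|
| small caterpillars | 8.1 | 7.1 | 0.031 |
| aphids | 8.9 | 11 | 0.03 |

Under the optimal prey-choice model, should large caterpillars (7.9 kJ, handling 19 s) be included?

Yes

Intake rate on the current diet: R = (0.031×8.1 + 0.03×8.9) / (1 + 0.031×7.1 + 0.03×11) = 0.5181/1.55 = 0.3342 kJ/s.
Profitability of large caterpillars: 7.9/19 = 0.4158 kJ/s.
Since 0.4158 > R, including large caterpillars increases the long-run rate.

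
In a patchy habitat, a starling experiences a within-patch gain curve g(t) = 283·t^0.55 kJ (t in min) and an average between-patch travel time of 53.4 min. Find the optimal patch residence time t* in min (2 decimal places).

65.27 min

Optimal t* satisfies g'(t*) = g(t*)/(T + t*).
g'(t) = 0.55·283·t^-0.45. Setting 0.55·283·t^-0.45 = 283·t^0.55/(53.4+t) gives 0.55(53.4+t) = t, so 0.45·t = 0.55×53.4.
t* = 0.55×53.4/0.45 = 65.27 min.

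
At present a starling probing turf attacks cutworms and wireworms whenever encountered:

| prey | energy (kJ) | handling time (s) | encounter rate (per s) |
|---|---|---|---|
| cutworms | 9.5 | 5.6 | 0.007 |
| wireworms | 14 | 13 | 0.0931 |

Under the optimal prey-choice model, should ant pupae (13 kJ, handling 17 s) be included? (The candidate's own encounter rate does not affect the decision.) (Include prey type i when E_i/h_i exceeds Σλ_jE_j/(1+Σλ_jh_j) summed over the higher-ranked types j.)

Current rate: (0.007×9.5 + 0.0931×14)/(1 + 0.007×5.6 + 0.0931×13) = 0.609 kJ/s.
ant pupae: E/h = 13/17 = 0.7647 kJ/s.
Since 0.7647 > R, including ant pupae increases the long-run rate.

Yes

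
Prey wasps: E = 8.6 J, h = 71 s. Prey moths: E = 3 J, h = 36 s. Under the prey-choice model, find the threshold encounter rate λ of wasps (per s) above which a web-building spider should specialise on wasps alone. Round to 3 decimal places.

At the threshold, the rate on wasps alone equals the profitability of moths: λ·8.6/(1 + λ·71) = 3/36 = 0.08333.
Rearranging, λ(8.6 − 0.08333×71) = 0.08333, so λ = 0.08333/2.683 = 0.03106 per s.

0.031 per s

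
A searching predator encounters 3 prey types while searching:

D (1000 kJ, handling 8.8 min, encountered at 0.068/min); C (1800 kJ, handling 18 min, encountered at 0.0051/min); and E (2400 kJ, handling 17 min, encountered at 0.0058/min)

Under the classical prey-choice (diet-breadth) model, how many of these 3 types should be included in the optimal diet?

E/h in descending order: E 141, D 114, C 100 kJ/min. The optimal diet is the largest prefix of this list for which every included type satisfies E_i/h_i > R on the types above it.
Rate on top 1: 12.67. D: 114 > 12.67 → include.
Rate on top 2: 48.27. C: 100 > 48.27 → include.
Optimal diet: E, D, C — 3 of 3 types.

3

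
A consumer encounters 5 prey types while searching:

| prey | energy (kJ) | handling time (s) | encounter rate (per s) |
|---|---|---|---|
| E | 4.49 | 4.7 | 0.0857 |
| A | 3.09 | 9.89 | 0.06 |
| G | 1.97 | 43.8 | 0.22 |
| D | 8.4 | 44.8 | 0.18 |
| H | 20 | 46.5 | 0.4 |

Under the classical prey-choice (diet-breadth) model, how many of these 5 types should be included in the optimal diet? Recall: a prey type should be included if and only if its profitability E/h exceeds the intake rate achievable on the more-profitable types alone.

Rank by E/h (kJ/s): E 0.955, H 0.43, A 0.312, D 0.188, G 0.045. Include each in turn until the next type's E/h falls below the running intake rate.
Rate on top 1: 0.2743. H: 0.43 > 0.2743 → include.
Rate on top 2: 0.4192. A: 0.312 < 0.4192 → exclude; stop.
Optimal diet: E, H — 2 of 5 types.

2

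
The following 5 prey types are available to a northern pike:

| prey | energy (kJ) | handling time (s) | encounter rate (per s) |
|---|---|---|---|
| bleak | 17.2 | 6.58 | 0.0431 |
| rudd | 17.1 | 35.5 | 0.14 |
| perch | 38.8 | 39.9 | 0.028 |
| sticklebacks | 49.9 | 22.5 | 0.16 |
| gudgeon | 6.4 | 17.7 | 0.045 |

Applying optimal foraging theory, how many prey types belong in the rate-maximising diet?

2

Rank by E/h (kJ/s): bleak 2.61, sticklebacks 2.22, perch 0.972, rudd 0.482, gudgeon 0.362. Include each in turn until the next type's E/h falls below the running intake rate.
Rate on top 1: 0.5775. sticklebacks: 2.22 > 0.5775 → include.
Rate on top 2: 1.787. perch: 0.972 < 1.787 → exclude; stop.
Optimal diet: bleak, sticklebacks — 2 of 5 types.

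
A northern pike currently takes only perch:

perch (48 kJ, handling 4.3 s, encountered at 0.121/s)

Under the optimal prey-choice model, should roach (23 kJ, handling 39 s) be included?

No

Intake rate on the current diet: R = (0.121×48) / (1 + 0.121×4.3) = 5.808/1.52 = 3.82 kJ/s.
roach: E/h = 23/39 = 0.5897 kJ/s.
Since 0.5897 < R, time spent handling roach is better spent searching.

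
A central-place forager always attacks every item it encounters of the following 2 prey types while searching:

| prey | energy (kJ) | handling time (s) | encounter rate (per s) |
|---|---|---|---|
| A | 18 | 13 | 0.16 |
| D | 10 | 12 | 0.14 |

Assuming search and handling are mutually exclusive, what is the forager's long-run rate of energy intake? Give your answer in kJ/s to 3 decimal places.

R = (0.16×18 + 0.14×10) / (1 + 0.16×13 + 0.14×12) = 4.28/4.76 = 0.8992 kJ/s.

0.899 kJ/s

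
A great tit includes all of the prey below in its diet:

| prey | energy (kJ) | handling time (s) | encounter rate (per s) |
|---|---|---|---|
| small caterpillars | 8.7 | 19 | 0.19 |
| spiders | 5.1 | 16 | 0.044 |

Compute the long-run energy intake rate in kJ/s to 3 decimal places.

Energy encountered per unit search time: 0.19×8.7 + 0.044×5.1 = 1.877 kJ/s.
Handling time per unit search time: 0.19×19 + 0.044×16 = 4.314.
Rate = 1.877/(1 + 4.314) = 0.3533 kJ/s.

0.353 kJ/s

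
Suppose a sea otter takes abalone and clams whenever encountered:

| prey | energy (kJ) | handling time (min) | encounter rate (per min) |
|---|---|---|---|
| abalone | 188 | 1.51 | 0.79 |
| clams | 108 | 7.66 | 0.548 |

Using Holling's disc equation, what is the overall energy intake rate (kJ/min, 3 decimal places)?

Energy encountered per unit search time: 0.79×188 + 0.548×108 = 207.7 kJ/min.
Handling time per unit search time: 0.79×1.51 + 0.548×7.66 = 5.391.
Rate = 207.7/(1 + 5.391) = 32.5 kJ/min.

32.502 kJ/min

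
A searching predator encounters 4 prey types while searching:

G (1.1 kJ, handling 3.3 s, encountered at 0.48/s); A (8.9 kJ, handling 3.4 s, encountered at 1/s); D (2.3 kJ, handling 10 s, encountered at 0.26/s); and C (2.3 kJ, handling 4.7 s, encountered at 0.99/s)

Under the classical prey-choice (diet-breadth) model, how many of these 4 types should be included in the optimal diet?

1

E/h in descending order: A 2.62, C 0.489, G 0.333, D 0.23 kJ/s. The optimal diet is the largest prefix of this list for which every included type satisfies E_i/h_i > R on the types above it.
Rate on top 1: 2.023. C: 0.489 < 2.023 → exclude; stop.
Optimal diet: A — 1 of 4 types.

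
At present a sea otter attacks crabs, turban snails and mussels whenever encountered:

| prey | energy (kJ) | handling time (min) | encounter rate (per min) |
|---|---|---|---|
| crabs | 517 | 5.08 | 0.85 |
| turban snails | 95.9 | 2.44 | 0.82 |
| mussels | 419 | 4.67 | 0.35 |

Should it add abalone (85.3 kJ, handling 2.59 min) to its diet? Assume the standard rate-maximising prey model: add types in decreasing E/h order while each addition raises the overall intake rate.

No

Intake rate on the current diet: R = (0.85×517 + 0.82×95.9 + 0.35×419) / (1 + 0.85×5.08 + 0.82×2.44 + 0.35×4.67) = 664.7/8.953 = 74.25 kJ/min.
Profitability of abalone: 85.3/2.59 = 32.93 kJ/min.
Since 32.93 < R, time spent handling abalone is better spent searching.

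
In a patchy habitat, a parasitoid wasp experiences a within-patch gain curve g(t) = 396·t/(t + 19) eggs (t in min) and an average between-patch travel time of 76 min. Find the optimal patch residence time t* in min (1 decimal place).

38.0 min

By the marginal value theorem, leave when the instantaneous gain rate g'(t) equals the habitat-wide average g(t)/(T + t).
g'(t) = 396·19/(t + 19)². Setting 396·19/(t+19)² = 396t/[(t+19)(76+t)] gives 19(76+t) = t(t+19), so t² = 19×76 = 1444.
t* = √1444 = 38 min.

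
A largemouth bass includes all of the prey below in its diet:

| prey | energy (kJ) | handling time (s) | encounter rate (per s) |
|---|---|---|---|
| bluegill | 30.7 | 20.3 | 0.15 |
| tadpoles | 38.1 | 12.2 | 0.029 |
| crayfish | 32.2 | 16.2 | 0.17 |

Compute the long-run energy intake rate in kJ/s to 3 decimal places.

R = (0.15×30.7 + 0.029×38.1 + 0.17×32.2) / (1 + 0.15×20.3 + 0.029×12.2 + 0.17×16.2) = 11.18/7.153 = 1.564 kJ/s.

1.564 kJ/s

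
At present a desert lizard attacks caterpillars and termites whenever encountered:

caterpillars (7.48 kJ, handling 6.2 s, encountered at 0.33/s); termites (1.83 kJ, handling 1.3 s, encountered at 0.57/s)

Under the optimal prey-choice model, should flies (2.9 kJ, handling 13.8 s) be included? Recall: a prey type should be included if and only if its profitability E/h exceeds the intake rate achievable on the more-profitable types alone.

On caterpillars and termites alone, R = ΣλE/(1+Σλh) = 3.512/3.787 = 0.9273 kJ/s.
flies: E/h = 2.9/13.8 = 0.2101 kJ/s.
Since 0.2101 < R, time spent handling flies is better spent searching.

No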